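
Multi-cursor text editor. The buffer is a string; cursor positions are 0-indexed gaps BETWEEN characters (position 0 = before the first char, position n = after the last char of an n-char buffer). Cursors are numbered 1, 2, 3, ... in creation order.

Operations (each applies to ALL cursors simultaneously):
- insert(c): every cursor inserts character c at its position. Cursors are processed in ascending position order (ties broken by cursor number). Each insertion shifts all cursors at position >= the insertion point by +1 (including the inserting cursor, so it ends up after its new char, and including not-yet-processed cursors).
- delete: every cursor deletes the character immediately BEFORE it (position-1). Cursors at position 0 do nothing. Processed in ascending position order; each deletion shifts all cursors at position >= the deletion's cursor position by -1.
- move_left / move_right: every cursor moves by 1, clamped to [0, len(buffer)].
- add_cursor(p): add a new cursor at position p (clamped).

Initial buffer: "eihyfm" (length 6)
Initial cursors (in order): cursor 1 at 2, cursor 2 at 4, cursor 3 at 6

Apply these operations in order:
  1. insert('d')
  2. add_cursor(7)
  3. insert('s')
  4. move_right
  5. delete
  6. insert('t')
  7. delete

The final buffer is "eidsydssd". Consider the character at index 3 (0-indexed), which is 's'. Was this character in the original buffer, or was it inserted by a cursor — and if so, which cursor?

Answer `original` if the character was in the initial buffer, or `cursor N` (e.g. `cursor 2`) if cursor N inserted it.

After op 1 (insert('d')): buffer="eidhydfmd" (len 9), cursors c1@3 c2@6 c3@9, authorship ..1..2..3
After op 2 (add_cursor(7)): buffer="eidhydfmd" (len 9), cursors c1@3 c2@6 c4@7 c3@9, authorship ..1..2..3
After op 3 (insert('s')): buffer="eidshydsfsmds" (len 13), cursors c1@4 c2@8 c4@10 c3@13, authorship ..11..22.4.33
After op 4 (move_right): buffer="eidshydsfsmds" (len 13), cursors c1@5 c2@9 c4@11 c3@13, authorship ..11..22.4.33
After op 5 (delete): buffer="eidsydssd" (len 9), cursors c1@4 c2@7 c4@8 c3@9, authorship ..11.2243
After op 6 (insert('t')): buffer="eidstydststdt" (len 13), cursors c1@5 c2@9 c4@11 c3@13, authorship ..111.2224433
After op 7 (delete): buffer="eidsydssd" (len 9), cursors c1@4 c2@7 c4@8 c3@9, authorship ..11.2243
Authorship (.=original, N=cursor N): . . 1 1 . 2 2 4 3
Index 3: author = 1

Answer: cursor 1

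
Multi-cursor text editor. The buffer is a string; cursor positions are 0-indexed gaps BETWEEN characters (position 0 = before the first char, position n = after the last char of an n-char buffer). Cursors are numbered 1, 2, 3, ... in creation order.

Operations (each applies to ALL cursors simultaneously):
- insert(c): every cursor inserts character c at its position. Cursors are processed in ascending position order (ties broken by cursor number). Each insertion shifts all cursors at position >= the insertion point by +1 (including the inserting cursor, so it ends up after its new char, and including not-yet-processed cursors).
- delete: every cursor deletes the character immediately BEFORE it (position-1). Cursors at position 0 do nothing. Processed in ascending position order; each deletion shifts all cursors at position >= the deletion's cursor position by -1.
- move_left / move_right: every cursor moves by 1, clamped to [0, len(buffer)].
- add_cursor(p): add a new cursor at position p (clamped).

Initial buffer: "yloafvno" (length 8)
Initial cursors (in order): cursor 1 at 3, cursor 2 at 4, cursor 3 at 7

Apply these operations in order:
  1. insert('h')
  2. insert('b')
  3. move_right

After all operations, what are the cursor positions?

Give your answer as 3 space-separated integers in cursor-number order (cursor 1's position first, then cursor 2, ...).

After op 1 (insert('h')): buffer="ylohahfvnho" (len 11), cursors c1@4 c2@6 c3@10, authorship ...1.2...3.
After op 2 (insert('b')): buffer="ylohbahbfvnhbo" (len 14), cursors c1@5 c2@8 c3@13, authorship ...11.22...33.
After op 3 (move_right): buffer="ylohbahbfvnhbo" (len 14), cursors c1@6 c2@9 c3@14, authorship ...11.22...33.

Answer: 6 9 14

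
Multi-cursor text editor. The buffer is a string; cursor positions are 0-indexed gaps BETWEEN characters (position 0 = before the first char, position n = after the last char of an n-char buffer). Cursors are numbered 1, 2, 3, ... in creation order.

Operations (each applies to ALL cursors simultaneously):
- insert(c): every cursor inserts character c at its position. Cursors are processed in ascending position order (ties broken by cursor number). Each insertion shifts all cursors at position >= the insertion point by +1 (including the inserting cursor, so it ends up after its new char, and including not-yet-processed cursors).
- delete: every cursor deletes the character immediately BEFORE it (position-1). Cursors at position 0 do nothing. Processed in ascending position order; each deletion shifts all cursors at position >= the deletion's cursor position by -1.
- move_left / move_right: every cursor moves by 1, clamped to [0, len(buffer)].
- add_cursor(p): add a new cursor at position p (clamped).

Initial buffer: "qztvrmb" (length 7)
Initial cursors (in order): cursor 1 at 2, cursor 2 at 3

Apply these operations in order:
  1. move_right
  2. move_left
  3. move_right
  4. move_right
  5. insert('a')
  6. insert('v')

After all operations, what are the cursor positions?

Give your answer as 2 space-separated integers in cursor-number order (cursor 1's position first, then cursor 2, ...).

Answer: 6 9

Derivation:
After op 1 (move_right): buffer="qztvrmb" (len 7), cursors c1@3 c2@4, authorship .......
After op 2 (move_left): buffer="qztvrmb" (len 7), cursors c1@2 c2@3, authorship .......
After op 3 (move_right): buffer="qztvrmb" (len 7), cursors c1@3 c2@4, authorship .......
After op 4 (move_right): buffer="qztvrmb" (len 7), cursors c1@4 c2@5, authorship .......
After op 5 (insert('a')): buffer="qztvaramb" (len 9), cursors c1@5 c2@7, authorship ....1.2..
After op 6 (insert('v')): buffer="qztvavravmb" (len 11), cursors c1@6 c2@9, authorship ....11.22..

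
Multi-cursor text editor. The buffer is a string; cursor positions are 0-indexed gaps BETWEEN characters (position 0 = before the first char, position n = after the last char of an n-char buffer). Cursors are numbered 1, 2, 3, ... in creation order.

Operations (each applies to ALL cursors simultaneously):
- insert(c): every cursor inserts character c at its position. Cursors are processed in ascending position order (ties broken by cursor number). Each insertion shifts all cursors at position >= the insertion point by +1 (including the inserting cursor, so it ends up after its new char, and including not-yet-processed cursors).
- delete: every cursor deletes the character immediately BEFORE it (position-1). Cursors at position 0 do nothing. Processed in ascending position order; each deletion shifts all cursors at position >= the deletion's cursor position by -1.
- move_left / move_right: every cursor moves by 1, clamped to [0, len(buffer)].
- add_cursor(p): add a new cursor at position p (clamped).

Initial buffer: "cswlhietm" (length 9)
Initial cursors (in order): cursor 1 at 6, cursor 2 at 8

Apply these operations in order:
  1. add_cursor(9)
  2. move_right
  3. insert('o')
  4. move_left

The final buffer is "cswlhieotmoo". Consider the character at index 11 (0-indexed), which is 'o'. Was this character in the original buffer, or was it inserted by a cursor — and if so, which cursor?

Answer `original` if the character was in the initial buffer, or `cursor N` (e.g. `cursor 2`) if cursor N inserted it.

After op 1 (add_cursor(9)): buffer="cswlhietm" (len 9), cursors c1@6 c2@8 c3@9, authorship .........
After op 2 (move_right): buffer="cswlhietm" (len 9), cursors c1@7 c2@9 c3@9, authorship .........
After op 3 (insert('o')): buffer="cswlhieotmoo" (len 12), cursors c1@8 c2@12 c3@12, authorship .......1..23
After op 4 (move_left): buffer="cswlhieotmoo" (len 12), cursors c1@7 c2@11 c3@11, authorship .......1..23
Authorship (.=original, N=cursor N): . . . . . . . 1 . . 2 3
Index 11: author = 3

Answer: cursor 3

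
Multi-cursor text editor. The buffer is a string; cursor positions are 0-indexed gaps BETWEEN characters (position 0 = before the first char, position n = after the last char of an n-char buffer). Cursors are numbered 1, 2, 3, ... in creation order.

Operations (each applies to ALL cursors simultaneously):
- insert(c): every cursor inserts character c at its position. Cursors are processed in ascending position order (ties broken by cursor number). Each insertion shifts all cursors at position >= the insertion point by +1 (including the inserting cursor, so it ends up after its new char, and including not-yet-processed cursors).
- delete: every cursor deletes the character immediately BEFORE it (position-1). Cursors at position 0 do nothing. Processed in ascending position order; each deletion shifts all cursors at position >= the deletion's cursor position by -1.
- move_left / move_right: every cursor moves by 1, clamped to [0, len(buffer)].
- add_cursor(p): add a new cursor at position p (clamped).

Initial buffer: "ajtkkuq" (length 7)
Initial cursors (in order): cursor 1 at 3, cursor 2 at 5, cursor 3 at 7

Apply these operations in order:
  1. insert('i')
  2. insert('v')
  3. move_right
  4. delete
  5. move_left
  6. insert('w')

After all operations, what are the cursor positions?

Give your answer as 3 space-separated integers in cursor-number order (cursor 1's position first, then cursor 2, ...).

Answer: 5 9 12

Derivation:
After op 1 (insert('i')): buffer="ajtikkiuqi" (len 10), cursors c1@4 c2@7 c3@10, authorship ...1..2..3
After op 2 (insert('v')): buffer="ajtivkkivuqiv" (len 13), cursors c1@5 c2@9 c3@13, authorship ...11..22..33
After op 3 (move_right): buffer="ajtivkkivuqiv" (len 13), cursors c1@6 c2@10 c3@13, authorship ...11..22..33
After op 4 (delete): buffer="ajtivkivqi" (len 10), cursors c1@5 c2@8 c3@10, authorship ...11.22.3
After op 5 (move_left): buffer="ajtivkivqi" (len 10), cursors c1@4 c2@7 c3@9, authorship ...11.22.3
After op 6 (insert('w')): buffer="ajtiwvkiwvqwi" (len 13), cursors c1@5 c2@9 c3@12, authorship ...111.222.33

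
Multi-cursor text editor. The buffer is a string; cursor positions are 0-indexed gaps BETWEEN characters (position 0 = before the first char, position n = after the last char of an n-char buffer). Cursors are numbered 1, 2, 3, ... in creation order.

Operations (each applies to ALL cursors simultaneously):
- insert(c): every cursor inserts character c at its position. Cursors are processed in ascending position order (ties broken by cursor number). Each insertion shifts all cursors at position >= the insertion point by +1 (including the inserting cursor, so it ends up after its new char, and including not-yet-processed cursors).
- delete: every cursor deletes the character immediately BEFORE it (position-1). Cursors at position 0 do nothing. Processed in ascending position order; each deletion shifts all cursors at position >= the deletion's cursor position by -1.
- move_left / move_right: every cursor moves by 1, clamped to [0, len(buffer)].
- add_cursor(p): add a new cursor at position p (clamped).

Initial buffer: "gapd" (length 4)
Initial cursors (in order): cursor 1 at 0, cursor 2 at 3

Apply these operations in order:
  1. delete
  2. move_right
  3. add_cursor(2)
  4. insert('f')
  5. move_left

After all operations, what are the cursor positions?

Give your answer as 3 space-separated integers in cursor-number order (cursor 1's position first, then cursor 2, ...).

Answer: 1 5 3

Derivation:
After op 1 (delete): buffer="gad" (len 3), cursors c1@0 c2@2, authorship ...
After op 2 (move_right): buffer="gad" (len 3), cursors c1@1 c2@3, authorship ...
After op 3 (add_cursor(2)): buffer="gad" (len 3), cursors c1@1 c3@2 c2@3, authorship ...
After op 4 (insert('f')): buffer="gfafdf" (len 6), cursors c1@2 c3@4 c2@6, authorship .1.3.2
After op 5 (move_left): buffer="gfafdf" (len 6), cursors c1@1 c3@3 c2@5, authorship .1.3.2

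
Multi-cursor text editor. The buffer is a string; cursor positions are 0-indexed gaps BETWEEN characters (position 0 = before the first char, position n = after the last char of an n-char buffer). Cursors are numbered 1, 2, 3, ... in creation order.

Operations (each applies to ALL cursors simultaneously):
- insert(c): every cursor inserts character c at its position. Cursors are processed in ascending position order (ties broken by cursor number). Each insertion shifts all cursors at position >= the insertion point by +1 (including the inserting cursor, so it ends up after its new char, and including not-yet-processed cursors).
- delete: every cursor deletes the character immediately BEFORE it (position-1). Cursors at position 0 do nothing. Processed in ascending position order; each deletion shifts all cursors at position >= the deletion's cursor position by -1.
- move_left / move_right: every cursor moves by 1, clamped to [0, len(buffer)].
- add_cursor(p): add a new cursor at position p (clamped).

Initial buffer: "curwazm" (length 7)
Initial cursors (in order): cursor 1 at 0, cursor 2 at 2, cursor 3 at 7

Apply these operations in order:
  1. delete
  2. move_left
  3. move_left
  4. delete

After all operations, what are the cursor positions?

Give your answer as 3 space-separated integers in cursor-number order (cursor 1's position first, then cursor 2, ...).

After op 1 (delete): buffer="crwaz" (len 5), cursors c1@0 c2@1 c3@5, authorship .....
After op 2 (move_left): buffer="crwaz" (len 5), cursors c1@0 c2@0 c3@4, authorship .....
After op 3 (move_left): buffer="crwaz" (len 5), cursors c1@0 c2@0 c3@3, authorship .....
After op 4 (delete): buffer="craz" (len 4), cursors c1@0 c2@0 c3@2, authorship ....

Answer: 0 0 2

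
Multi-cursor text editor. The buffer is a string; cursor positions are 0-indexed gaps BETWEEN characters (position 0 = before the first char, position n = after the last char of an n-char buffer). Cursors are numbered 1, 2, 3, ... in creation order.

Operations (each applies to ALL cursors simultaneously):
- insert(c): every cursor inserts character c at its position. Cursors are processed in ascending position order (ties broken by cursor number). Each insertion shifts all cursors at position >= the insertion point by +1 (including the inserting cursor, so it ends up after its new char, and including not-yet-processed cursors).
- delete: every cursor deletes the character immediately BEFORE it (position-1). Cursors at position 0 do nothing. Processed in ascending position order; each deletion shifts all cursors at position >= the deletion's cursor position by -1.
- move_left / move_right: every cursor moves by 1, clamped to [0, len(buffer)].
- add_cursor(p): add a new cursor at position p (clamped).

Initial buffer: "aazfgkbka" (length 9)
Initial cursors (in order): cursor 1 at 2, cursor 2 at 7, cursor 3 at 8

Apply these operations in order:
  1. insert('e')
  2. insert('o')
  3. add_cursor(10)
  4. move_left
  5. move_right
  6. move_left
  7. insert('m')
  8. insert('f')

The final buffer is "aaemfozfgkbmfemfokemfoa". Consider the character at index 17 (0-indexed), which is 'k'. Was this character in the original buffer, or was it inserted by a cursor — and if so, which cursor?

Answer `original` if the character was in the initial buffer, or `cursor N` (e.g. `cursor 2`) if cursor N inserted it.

Answer: original

Derivation:
After op 1 (insert('e')): buffer="aaezfgkbekea" (len 12), cursors c1@3 c2@9 c3@11, authorship ..1.....2.3.
After op 2 (insert('o')): buffer="aaeozfgkbeokeoa" (len 15), cursors c1@4 c2@11 c3@14, authorship ..11.....22.33.
After op 3 (add_cursor(10)): buffer="aaeozfgkbeokeoa" (len 15), cursors c1@4 c4@10 c2@11 c3@14, authorship ..11.....22.33.
After op 4 (move_left): buffer="aaeozfgkbeokeoa" (len 15), cursors c1@3 c4@9 c2@10 c3@13, authorship ..11.....22.33.
After op 5 (move_right): buffer="aaeozfgkbeokeoa" (len 15), cursors c1@4 c4@10 c2@11 c3@14, authorship ..11.....22.33.
After op 6 (move_left): buffer="aaeozfgkbeokeoa" (len 15), cursors c1@3 c4@9 c2@10 c3@13, authorship ..11.....22.33.
After op 7 (insert('m')): buffer="aaemozfgkbmemokemoa" (len 19), cursors c1@4 c4@11 c2@13 c3@17, authorship ..111.....4222.333.
After op 8 (insert('f')): buffer="aaemfozfgkbmfemfokemfoa" (len 23), cursors c1@5 c4@13 c2@16 c3@21, authorship ..1111.....442222.3333.
Authorship (.=original, N=cursor N): . . 1 1 1 1 . . . . . 4 4 2 2 2 2 . 3 3 3 3 .
Index 17: author = original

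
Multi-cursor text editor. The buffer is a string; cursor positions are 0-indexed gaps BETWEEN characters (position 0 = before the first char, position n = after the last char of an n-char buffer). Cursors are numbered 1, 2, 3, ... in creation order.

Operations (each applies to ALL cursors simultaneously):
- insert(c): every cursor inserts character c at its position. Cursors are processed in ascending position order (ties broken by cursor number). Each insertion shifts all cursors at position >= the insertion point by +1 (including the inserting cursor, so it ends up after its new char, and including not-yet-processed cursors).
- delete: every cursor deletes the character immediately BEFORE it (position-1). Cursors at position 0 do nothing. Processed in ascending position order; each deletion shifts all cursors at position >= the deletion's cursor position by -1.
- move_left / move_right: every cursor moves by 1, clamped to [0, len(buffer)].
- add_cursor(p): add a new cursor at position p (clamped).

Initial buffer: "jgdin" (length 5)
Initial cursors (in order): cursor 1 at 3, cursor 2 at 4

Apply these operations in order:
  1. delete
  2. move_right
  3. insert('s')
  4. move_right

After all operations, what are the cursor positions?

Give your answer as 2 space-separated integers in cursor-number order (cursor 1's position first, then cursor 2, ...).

After op 1 (delete): buffer="jgn" (len 3), cursors c1@2 c2@2, authorship ...
After op 2 (move_right): buffer="jgn" (len 3), cursors c1@3 c2@3, authorship ...
After op 3 (insert('s')): buffer="jgnss" (len 5), cursors c1@5 c2@5, authorship ...12
After op 4 (move_right): buffer="jgnss" (len 5), cursors c1@5 c2@5, authorship ...12

Answer: 5 5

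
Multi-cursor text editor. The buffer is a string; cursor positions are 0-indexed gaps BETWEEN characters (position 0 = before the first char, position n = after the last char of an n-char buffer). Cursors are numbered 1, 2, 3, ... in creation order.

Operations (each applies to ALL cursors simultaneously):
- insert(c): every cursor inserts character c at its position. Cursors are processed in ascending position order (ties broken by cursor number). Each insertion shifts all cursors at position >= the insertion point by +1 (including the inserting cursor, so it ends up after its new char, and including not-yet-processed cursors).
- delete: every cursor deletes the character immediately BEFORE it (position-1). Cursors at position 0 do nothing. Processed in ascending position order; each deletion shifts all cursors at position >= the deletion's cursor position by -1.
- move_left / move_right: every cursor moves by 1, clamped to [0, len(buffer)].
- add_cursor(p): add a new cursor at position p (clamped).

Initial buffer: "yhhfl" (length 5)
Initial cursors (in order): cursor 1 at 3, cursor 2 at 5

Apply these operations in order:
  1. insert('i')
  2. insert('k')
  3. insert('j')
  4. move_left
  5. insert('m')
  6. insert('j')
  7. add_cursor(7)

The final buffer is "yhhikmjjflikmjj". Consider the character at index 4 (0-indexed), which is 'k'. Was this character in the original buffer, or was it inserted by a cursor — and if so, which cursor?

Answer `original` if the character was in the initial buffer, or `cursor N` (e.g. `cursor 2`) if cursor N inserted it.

Answer: cursor 1

Derivation:
After op 1 (insert('i')): buffer="yhhifli" (len 7), cursors c1@4 c2@7, authorship ...1..2
After op 2 (insert('k')): buffer="yhhikflik" (len 9), cursors c1@5 c2@9, authorship ...11..22
After op 3 (insert('j')): buffer="yhhikjflikj" (len 11), cursors c1@6 c2@11, authorship ...111..222
After op 4 (move_left): buffer="yhhikjflikj" (len 11), cursors c1@5 c2@10, authorship ...111..222
After op 5 (insert('m')): buffer="yhhikmjflikmj" (len 13), cursors c1@6 c2@12, authorship ...1111..2222
After op 6 (insert('j')): buffer="yhhikmjjflikmjj" (len 15), cursors c1@7 c2@14, authorship ...11111..22222
After op 7 (add_cursor(7)): buffer="yhhikmjjflikmjj" (len 15), cursors c1@7 c3@7 c2@14, authorship ...11111..22222
Authorship (.=original, N=cursor N): . . . 1 1 1 1 1 . . 2 2 2 2 2
Index 4: author = 1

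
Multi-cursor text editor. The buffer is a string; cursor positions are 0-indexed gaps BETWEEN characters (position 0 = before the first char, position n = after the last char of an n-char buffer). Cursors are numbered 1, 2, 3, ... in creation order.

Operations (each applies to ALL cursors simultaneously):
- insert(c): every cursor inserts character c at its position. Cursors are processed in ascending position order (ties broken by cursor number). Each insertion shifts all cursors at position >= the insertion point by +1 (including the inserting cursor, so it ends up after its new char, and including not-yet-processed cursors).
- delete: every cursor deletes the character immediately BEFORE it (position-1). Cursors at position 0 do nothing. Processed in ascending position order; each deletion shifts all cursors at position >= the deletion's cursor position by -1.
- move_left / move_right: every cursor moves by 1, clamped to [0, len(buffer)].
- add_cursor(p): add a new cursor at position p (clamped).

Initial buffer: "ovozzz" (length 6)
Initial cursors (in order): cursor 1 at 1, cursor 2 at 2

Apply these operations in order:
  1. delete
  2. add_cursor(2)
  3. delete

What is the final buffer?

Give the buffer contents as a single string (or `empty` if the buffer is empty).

Answer: ozz

Derivation:
After op 1 (delete): buffer="ozzz" (len 4), cursors c1@0 c2@0, authorship ....
After op 2 (add_cursor(2)): buffer="ozzz" (len 4), cursors c1@0 c2@0 c3@2, authorship ....
After op 3 (delete): buffer="ozz" (len 3), cursors c1@0 c2@0 c3@1, authorship ...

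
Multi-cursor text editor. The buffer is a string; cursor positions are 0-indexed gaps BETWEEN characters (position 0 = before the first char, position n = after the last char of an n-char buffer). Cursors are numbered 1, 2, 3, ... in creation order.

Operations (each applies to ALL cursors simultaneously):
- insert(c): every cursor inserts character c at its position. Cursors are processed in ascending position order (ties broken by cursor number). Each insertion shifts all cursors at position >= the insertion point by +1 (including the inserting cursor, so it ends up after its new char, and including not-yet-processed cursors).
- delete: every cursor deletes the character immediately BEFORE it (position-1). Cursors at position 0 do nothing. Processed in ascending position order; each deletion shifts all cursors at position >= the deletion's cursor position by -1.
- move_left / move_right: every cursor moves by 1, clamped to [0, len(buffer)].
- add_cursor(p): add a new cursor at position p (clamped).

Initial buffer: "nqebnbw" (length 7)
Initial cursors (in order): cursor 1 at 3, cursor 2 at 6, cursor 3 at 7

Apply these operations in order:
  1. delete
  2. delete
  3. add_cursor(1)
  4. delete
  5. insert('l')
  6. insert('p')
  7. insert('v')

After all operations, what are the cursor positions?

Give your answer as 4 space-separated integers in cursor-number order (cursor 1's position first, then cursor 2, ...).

Answer: 12 12 12 12

Derivation:
After op 1 (delete): buffer="nqbn" (len 4), cursors c1@2 c2@4 c3@4, authorship ....
After op 2 (delete): buffer="n" (len 1), cursors c1@1 c2@1 c3@1, authorship .
After op 3 (add_cursor(1)): buffer="n" (len 1), cursors c1@1 c2@1 c3@1 c4@1, authorship .
After op 4 (delete): buffer="" (len 0), cursors c1@0 c2@0 c3@0 c4@0, authorship 
After op 5 (insert('l')): buffer="llll" (len 4), cursors c1@4 c2@4 c3@4 c4@4, authorship 1234
After op 6 (insert('p')): buffer="llllpppp" (len 8), cursors c1@8 c2@8 c3@8 c4@8, authorship 12341234
After op 7 (insert('v')): buffer="llllppppvvvv" (len 12), cursors c1@12 c2@12 c3@12 c4@12, authorship 123412341234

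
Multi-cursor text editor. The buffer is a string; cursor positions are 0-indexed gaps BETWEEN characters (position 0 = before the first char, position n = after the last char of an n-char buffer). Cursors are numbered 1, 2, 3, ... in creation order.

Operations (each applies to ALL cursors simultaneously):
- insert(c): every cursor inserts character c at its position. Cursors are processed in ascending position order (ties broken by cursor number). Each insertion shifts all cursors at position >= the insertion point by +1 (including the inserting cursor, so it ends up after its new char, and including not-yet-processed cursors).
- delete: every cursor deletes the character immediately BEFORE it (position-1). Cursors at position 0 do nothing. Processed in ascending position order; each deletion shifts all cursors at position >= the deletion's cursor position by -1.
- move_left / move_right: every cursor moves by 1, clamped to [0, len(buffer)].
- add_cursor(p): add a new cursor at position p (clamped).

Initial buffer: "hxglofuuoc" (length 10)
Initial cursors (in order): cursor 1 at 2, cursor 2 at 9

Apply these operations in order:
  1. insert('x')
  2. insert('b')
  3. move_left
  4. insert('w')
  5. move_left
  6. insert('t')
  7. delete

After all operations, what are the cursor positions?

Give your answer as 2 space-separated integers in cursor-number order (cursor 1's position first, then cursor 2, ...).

After op 1 (insert('x')): buffer="hxxglofuuoxc" (len 12), cursors c1@3 c2@11, authorship ..1.......2.
After op 2 (insert('b')): buffer="hxxbglofuuoxbc" (len 14), cursors c1@4 c2@13, authorship ..11.......22.
After op 3 (move_left): buffer="hxxbglofuuoxbc" (len 14), cursors c1@3 c2@12, authorship ..11.......22.
After op 4 (insert('w')): buffer="hxxwbglofuuoxwbc" (len 16), cursors c1@4 c2@14, authorship ..111.......222.
After op 5 (move_left): buffer="hxxwbglofuuoxwbc" (len 16), cursors c1@3 c2@13, authorship ..111.......222.
After op 6 (insert('t')): buffer="hxxtwbglofuuoxtwbc" (len 18), cursors c1@4 c2@15, authorship ..1111.......2222.
After op 7 (delete): buffer="hxxwbglofuuoxwbc" (len 16), cursors c1@3 c2@13, authorship ..111.......222.

Answer: 3 13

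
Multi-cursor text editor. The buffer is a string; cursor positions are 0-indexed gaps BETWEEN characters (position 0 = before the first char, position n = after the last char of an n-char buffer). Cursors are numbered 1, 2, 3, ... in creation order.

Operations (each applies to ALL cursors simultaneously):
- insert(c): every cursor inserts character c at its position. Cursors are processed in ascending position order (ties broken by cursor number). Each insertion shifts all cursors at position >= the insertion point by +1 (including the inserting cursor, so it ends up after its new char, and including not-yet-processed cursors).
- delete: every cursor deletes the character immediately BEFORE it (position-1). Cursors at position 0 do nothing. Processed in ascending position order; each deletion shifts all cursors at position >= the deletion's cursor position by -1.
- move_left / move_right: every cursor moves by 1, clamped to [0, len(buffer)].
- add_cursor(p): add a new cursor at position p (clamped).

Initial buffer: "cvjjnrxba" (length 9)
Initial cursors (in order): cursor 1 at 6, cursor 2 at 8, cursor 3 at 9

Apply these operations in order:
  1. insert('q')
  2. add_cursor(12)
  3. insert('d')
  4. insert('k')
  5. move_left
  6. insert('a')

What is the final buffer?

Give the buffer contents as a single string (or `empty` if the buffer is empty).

After op 1 (insert('q')): buffer="cvjjnrqxbqaq" (len 12), cursors c1@7 c2@10 c3@12, authorship ......1..2.3
After op 2 (add_cursor(12)): buffer="cvjjnrqxbqaq" (len 12), cursors c1@7 c2@10 c3@12 c4@12, authorship ......1..2.3
After op 3 (insert('d')): buffer="cvjjnrqdxbqdaqdd" (len 16), cursors c1@8 c2@12 c3@16 c4@16, authorship ......11..22.334
After op 4 (insert('k')): buffer="cvjjnrqdkxbqdkaqddkk" (len 20), cursors c1@9 c2@14 c3@20 c4@20, authorship ......111..222.33434
After op 5 (move_left): buffer="cvjjnrqdkxbqdkaqddkk" (len 20), cursors c1@8 c2@13 c3@19 c4@19, authorship ......111..222.33434
After op 6 (insert('a')): buffer="cvjjnrqdakxbqdakaqddkaak" (len 24), cursors c1@9 c2@15 c3@23 c4@23, authorship ......1111..2222.3343344

Answer: cvjjnrqdakxbqdakaqddkaak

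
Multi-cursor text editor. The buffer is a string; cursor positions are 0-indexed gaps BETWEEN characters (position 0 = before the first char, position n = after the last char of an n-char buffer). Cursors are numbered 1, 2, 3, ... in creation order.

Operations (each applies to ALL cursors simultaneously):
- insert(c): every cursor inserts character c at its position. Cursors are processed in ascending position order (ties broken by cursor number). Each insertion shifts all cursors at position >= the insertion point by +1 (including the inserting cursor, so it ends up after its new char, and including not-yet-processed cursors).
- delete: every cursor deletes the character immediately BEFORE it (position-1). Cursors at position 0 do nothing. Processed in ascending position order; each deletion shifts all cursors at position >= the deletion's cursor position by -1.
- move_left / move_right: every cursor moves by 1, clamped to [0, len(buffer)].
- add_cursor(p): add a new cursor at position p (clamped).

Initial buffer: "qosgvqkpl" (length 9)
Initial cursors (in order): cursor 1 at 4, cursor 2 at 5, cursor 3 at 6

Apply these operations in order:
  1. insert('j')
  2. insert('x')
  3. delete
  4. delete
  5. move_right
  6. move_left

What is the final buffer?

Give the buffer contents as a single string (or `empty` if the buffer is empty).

After op 1 (insert('j')): buffer="qosgjvjqjkpl" (len 12), cursors c1@5 c2@7 c3@9, authorship ....1.2.3...
After op 2 (insert('x')): buffer="qosgjxvjxqjxkpl" (len 15), cursors c1@6 c2@9 c3@12, authorship ....11.22.33...
After op 3 (delete): buffer="qosgjvjqjkpl" (len 12), cursors c1@5 c2@7 c3@9, authorship ....1.2.3...
After op 4 (delete): buffer="qosgvqkpl" (len 9), cursors c1@4 c2@5 c3@6, authorship .........
After op 5 (move_right): buffer="qosgvqkpl" (len 9), cursors c1@5 c2@6 c3@7, authorship .........
After op 6 (move_left): buffer="qosgvqkpl" (len 9), cursors c1@4 c2@5 c3@6, authorship .........

Answer: qosgvqkpl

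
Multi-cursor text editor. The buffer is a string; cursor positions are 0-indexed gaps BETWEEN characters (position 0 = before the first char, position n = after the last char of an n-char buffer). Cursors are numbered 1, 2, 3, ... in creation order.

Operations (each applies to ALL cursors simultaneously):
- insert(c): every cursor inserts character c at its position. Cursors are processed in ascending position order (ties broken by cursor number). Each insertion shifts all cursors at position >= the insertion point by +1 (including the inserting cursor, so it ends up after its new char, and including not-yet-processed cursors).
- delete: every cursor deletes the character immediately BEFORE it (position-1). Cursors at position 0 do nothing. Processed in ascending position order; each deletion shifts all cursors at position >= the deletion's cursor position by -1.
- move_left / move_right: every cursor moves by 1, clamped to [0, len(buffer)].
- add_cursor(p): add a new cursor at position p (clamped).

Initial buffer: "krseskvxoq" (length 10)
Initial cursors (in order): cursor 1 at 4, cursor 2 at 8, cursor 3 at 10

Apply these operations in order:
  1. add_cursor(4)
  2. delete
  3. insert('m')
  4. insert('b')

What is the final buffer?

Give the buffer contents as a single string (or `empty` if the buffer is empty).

Answer: krmmbbskvmbomb

Derivation:
After op 1 (add_cursor(4)): buffer="krseskvxoq" (len 10), cursors c1@4 c4@4 c2@8 c3@10, authorship ..........
After op 2 (delete): buffer="krskvo" (len 6), cursors c1@2 c4@2 c2@5 c3@6, authorship ......
After op 3 (insert('m')): buffer="krmmskvmom" (len 10), cursors c1@4 c4@4 c2@8 c3@10, authorship ..14...2.3
After op 4 (insert('b')): buffer="krmmbbskvmbomb" (len 14), cursors c1@6 c4@6 c2@11 c3@14, authorship ..1414...22.33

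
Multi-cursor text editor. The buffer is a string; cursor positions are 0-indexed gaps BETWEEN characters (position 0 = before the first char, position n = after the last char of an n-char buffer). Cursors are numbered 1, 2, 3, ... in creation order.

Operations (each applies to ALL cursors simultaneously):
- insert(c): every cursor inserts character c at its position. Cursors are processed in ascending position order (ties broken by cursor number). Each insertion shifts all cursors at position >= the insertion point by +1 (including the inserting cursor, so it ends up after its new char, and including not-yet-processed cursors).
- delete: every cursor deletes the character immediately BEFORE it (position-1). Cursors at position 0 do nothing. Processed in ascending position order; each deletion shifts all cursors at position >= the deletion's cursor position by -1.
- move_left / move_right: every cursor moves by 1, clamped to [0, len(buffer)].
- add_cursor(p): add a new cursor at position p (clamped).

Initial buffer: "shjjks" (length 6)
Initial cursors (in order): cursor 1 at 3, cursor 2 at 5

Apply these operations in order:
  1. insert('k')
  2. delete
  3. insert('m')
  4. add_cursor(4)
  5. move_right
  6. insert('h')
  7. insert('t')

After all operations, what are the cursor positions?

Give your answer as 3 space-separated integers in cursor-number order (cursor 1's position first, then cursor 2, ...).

Answer: 9 14 9

Derivation:
After op 1 (insert('k')): buffer="shjkjkks" (len 8), cursors c1@4 c2@7, authorship ...1..2.
After op 2 (delete): buffer="shjjks" (len 6), cursors c1@3 c2@5, authorship ......
After op 3 (insert('m')): buffer="shjmjkms" (len 8), cursors c1@4 c2@7, authorship ...1..2.
After op 4 (add_cursor(4)): buffer="shjmjkms" (len 8), cursors c1@4 c3@4 c2@7, authorship ...1..2.
After op 5 (move_right): buffer="shjmjkms" (len 8), cursors c1@5 c3@5 c2@8, authorship ...1..2.
After op 6 (insert('h')): buffer="shjmjhhkmsh" (len 11), cursors c1@7 c3@7 c2@11, authorship ...1.13.2.2
After op 7 (insert('t')): buffer="shjmjhhttkmsht" (len 14), cursors c1@9 c3@9 c2@14, authorship ...1.1313.2.22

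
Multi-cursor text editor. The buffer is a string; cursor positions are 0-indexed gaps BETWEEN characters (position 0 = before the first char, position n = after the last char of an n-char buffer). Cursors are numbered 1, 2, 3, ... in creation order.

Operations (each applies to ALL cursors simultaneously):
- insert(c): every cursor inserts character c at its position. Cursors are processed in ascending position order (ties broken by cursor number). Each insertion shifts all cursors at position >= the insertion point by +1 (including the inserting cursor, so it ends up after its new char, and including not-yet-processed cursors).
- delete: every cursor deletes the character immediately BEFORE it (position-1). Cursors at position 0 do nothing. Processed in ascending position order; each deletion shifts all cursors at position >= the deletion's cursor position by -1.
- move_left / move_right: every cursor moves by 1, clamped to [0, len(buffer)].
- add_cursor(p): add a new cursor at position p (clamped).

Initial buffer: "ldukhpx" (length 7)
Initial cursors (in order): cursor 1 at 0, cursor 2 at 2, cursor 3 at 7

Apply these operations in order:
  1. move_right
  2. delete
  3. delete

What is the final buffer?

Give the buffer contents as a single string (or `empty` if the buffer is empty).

Answer: kh

Derivation:
After op 1 (move_right): buffer="ldukhpx" (len 7), cursors c1@1 c2@3 c3@7, authorship .......
After op 2 (delete): buffer="dkhp" (len 4), cursors c1@0 c2@1 c3@4, authorship ....
After op 3 (delete): buffer="kh" (len 2), cursors c1@0 c2@0 c3@2, authorship ..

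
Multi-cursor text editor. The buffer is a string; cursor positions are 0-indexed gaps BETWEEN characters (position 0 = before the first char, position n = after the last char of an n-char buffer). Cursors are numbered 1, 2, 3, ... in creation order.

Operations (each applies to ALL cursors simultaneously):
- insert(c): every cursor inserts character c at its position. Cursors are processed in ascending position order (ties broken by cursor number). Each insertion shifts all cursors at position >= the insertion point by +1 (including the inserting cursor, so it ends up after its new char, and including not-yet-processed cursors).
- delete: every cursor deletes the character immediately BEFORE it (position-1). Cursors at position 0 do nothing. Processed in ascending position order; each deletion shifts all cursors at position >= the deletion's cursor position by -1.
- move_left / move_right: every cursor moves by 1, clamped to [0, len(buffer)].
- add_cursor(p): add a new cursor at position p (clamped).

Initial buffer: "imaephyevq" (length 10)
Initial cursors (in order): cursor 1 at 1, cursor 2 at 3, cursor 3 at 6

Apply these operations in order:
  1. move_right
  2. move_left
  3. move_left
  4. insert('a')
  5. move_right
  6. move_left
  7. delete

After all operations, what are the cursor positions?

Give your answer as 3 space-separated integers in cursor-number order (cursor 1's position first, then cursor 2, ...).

Answer: 0 2 5

Derivation:
After op 1 (move_right): buffer="imaephyevq" (len 10), cursors c1@2 c2@4 c3@7, authorship ..........
After op 2 (move_left): buffer="imaephyevq" (len 10), cursors c1@1 c2@3 c3@6, authorship ..........
After op 3 (move_left): buffer="imaephyevq" (len 10), cursors c1@0 c2@2 c3@5, authorship ..........
After op 4 (insert('a')): buffer="aimaaepahyevq" (len 13), cursors c1@1 c2@4 c3@8, authorship 1..2...3.....
After op 5 (move_right): buffer="aimaaepahyevq" (len 13), cursors c1@2 c2@5 c3@9, authorship 1..2...3.....
After op 6 (move_left): buffer="aimaaepahyevq" (len 13), cursors c1@1 c2@4 c3@8, authorship 1..2...3.....
After op 7 (delete): buffer="imaephyevq" (len 10), cursors c1@0 c2@2 c3@5, authorship ..........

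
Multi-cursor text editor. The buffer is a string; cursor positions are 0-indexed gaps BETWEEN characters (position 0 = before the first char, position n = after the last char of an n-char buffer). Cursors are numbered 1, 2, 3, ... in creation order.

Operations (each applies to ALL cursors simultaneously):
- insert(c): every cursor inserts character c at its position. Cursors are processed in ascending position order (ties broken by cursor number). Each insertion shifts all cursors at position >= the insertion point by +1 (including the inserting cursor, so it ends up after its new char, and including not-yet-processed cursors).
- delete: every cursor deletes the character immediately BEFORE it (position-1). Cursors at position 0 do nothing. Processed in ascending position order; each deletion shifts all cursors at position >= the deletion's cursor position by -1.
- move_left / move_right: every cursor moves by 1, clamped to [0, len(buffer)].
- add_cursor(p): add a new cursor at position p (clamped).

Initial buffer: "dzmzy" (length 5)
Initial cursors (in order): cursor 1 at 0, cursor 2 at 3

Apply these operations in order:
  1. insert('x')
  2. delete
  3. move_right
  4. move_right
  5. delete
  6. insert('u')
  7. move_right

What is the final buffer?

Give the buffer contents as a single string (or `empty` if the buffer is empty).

After op 1 (insert('x')): buffer="xdzmxzy" (len 7), cursors c1@1 c2@5, authorship 1...2..
After op 2 (delete): buffer="dzmzy" (len 5), cursors c1@0 c2@3, authorship .....
After op 3 (move_right): buffer="dzmzy" (len 5), cursors c1@1 c2@4, authorship .....
After op 4 (move_right): buffer="dzmzy" (len 5), cursors c1@2 c2@5, authorship .....
After op 5 (delete): buffer="dmz" (len 3), cursors c1@1 c2@3, authorship ...
After op 6 (insert('u')): buffer="dumzu" (len 5), cursors c1@2 c2@5, authorship .1..2
After op 7 (move_right): buffer="dumzu" (len 5), cursors c1@3 c2@5, authorship .1..2

Answer: dumzu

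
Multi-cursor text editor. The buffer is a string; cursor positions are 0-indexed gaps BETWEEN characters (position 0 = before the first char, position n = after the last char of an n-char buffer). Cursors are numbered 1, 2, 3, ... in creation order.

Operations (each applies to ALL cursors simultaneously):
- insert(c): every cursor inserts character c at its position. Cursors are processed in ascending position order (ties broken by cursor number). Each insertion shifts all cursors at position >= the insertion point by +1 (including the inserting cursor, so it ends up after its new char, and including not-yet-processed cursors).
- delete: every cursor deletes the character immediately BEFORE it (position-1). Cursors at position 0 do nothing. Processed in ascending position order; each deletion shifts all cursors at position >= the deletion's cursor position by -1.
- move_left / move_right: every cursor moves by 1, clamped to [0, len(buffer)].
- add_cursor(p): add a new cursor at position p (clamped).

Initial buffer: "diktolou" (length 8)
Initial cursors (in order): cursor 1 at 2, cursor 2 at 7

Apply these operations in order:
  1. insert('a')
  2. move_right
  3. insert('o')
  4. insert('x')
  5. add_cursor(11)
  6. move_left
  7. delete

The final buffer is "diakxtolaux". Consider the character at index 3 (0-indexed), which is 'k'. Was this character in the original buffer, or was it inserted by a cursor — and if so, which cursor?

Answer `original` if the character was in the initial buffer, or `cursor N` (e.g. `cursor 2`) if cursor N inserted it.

Answer: original

Derivation:
After op 1 (insert('a')): buffer="diaktoloau" (len 10), cursors c1@3 c2@9, authorship ..1.....2.
After op 2 (move_right): buffer="diaktoloau" (len 10), cursors c1@4 c2@10, authorship ..1.....2.
After op 3 (insert('o')): buffer="diakotoloauo" (len 12), cursors c1@5 c2@12, authorship ..1.1....2.2
After op 4 (insert('x')): buffer="diakoxtoloauox" (len 14), cursors c1@6 c2@14, authorship ..1.11....2.22
After op 5 (add_cursor(11)): buffer="diakoxtoloauox" (len 14), cursors c1@6 c3@11 c2@14, authorship ..1.11....2.22
After op 6 (move_left): buffer="diakoxtoloauox" (len 14), cursors c1@5 c3@10 c2@13, authorship ..1.11....2.22
After op 7 (delete): buffer="diakxtolaux" (len 11), cursors c1@4 c3@8 c2@10, authorship ..1.1...2.2
Authorship (.=original, N=cursor N): . . 1 . 1 . . . 2 . 2
Index 3: author = original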